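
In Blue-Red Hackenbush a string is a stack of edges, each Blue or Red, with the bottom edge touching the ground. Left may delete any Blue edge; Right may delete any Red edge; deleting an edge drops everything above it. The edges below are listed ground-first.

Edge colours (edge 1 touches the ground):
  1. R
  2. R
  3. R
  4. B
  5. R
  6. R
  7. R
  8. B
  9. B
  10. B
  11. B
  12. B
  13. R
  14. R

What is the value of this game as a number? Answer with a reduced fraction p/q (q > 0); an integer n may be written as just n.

-5895/2048

Prefix values for R R R B R R R B B B B B R R via {L|R} + simplicity:
v_1 [R]  L=[(no moves)]  R=[0]  = -1
v_2 [RR]  L=[(no moves)]  R=[-1; 0]  = -2
v_3 [RRR]  L=[(no moves)]  R=[-2; -1; 0]  = -3
v_4 [RRRB]  L=[-3]  R=[-2; -1; 0]  = -5/2
v_5 [RRRBR]  L=[-3]  R=[-5/2; -2; -1; 0]  = -11/4
v_6 [RRRBRR]  L=[-3]  R=[-11/4; -5/2; -2; -1; 0]  = -23/8
v_7 [RRRBRRR]  L=[-3]  R=[-23/8; -11/4; -5/2; -2; -1; 0]  = -47/16
v_8 [RRRBRRRB]  L=[-3; -47/16]  R=[-23/8; -11/4; -5/2; -2; -1; 0]  = -93/32
v_9 [RRRBRRRBB]  L=[-3; -47/16; -93/32]  R=[-23/8; -11/4; -5/2; -2; -1; 0]  = -185/64
v_10 [RRRBRRRBBB]  L=[-3; -47/16; -93/32; -185/64]  R=[-23/8; -11/4; -5/2; -2; -1; 0]  = -369/128
v_11 [RRRBRRRBBBB]  L=[-3; -47/16; -93/32; -185/64; -369/128]  R=[-23/8; -11/4; -5/2; -2; -1; 0]  = -737/256
v_12 [RRRBRRRBBBBB]  L=[-3; -47/16; -93/32; -185/64; -369/128; -737/256]  R=[-23/8; -11/4; -5/2; -2; -1; 0]  = -1473/512
v_13 [RRRBRRRBBBBBR]  L=[-3; -47/16; -93/32; -185/64; -369/128; -737/256]  R=[-1473/512; -23/8; -11/4; -5/2; -2; -1; 0]  = -2947/1024
v_14 [RRRBRRRBBBBBRR]  L=[-3; -47/16; -93/32; -185/64; -369/128; -737/256]  R=[-2947/1024; -1473/512; -23/8; -11/4; -5/2; -2; -1; 0]  = -5895/2048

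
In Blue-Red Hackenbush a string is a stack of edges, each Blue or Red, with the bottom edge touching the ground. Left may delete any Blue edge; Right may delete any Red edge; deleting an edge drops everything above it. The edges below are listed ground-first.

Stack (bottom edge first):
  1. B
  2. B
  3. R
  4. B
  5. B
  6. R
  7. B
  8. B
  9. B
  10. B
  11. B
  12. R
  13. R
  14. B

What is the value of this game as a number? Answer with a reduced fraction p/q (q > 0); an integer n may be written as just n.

7667/4096

Build v(s[:k]) for k = 1..14, string s = B B R B B R B B B B B R R B.
v_1 [B]  L=[0]  R=[·]  so 1
v_2 [BB]  L=[0,1]  R=[·]  so 2
v_3 [BBR]  L=[0,1]  R=[2]  so 3/2
v_4 [BBRB]  L=[0,1,3/2]  R=[2]  so 7/4
v_5 [BBRBB]  L=[0,1,3/2,7/4]  R=[2]  so 15/8
v_6 [BBRBBR]  L=[0,1,3/2,7/4]  R=[15/8,2]  so 29/16
v_7 [BBRBBRB]  L=[0,1,3/2,7/4,29/16]  R=[15/8,2]  so 59/32
v_8 [BBRBBRBB]  L=[0,1,3/2,7/4,29/16,59/32]  R=[15/8,2]  so 119/64
v_9 [BBRBBRBBB]  L=[0,1,3/2,7/4,29/16,59/32,119/64]  R=[15/8,2]  so 239/128
v_10 [BBRBBRBBBB]  L=[0,1,3/2,7/4,29/16,59/32,119/64,239/128]  R=[15/8,2]  so 479/256
v_11 [BBRBBRBBBBB]  L=[0,1,3/2,7/4,29/16,59/32,119/64,239/128,479/256]  R=[15/8,2]  so 959/512
v_12 [BBRBBRBBBBBR]  L=[0,1,3/2,7/4,29/16,59/32,119/64,239/128,479/256]  R=[959/512,15/8,2]  so 1917/1024
v_13 [BBRBBRBBBBBRR]  L=[0,1,3/2,7/4,29/16,59/32,119/64,239/128,479/256]  R=[1917/1024,959/512,15/8,2]  so 3833/2048
v_14 [BBRBBRBBBBBRRB]  L=[0,1,3/2,7/4,29/16,59/32,119/64,239/128,479/256,3833/2048]  R=[1917/1024,959/512,15/8,2]  so 7667/4096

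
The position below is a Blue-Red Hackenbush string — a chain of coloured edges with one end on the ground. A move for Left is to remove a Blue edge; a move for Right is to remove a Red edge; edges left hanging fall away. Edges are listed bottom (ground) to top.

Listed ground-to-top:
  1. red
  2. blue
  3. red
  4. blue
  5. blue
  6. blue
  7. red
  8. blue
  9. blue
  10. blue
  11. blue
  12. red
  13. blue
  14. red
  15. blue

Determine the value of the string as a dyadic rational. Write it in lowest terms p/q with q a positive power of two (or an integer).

-8725/16384

Build G(s[:k]) for k = 1..15, string s = red blue red blue blue blue red blue blue blue blue red blue red blue.
G_1 [r]  L=[—]  R=[0]  → -1
G_2 [rb]  L=[-1]  R=[0]  → -1/2
G_3 [rbr]  L=[-1]  R=[-1/2, 0]  → -3/4
G_4 [rbrb]  L=[-1, -3/4]  R=[-1/2, 0]  → -5/8
G_5 [rbrbb]  L=[-1, -3/4, -5/8]  R=[-1/2, 0]  → -9/16
G_6 [rbrbbb]  L=[-1, -3/4, -5/8, -9/16]  R=[-1/2, 0]  → -17/32
G_7 [rbrbbbr]  L=[-1, -3/4, -5/8, -9/16]  R=[-17/32, -1/2, 0]  → -35/64
G_8 [rbrbbbrb]  L=[-1, -3/4, -5/8, -9/16, -35/64]  R=[-17/32, -1/2, 0]  → -69/128
G_9 [rbrbbbrbb]  L=[-1, -3/4, -5/8, -9/16, -35/64, -69/128]  R=[-17/32, -1/2, 0]  → -137/256
G_10 [rbrbbbrbbb]  L=[-1, -3/4, -5/8, -9/16, -35/64, -69/128, -137/256]  R=[-17/32, -1/2, 0]  → -273/512
G_11 [rbrbbbrbbbb]  L=[-1, -3/4, -5/8, -9/16, -35/64, -69/128, -137/256, -273/512]  R=[-17/32, -1/2, 0]  → -545/1024
G_12 [rbrbbbrbbbbr]  L=[-1, -3/4, -5/8, -9/16, -35/64, -69/128, -137/256, -273/512]  R=[-545/1024, -17/32, -1/2, 0]  → -1091/2048
G_13 [rbrbbbrbbbbrb]  L=[-1, -3/4, -5/8, -9/16, -35/64, -69/128, -137/256, -273/512, -1091/2048]  R=[-545/1024, -17/32, -1/2, 0]  → -2181/4096
G_14 [rbrbbbrbbbbrbr]  L=[-1, -3/4, -5/8, -9/16, -35/64, -69/128, -137/256, -273/512, -1091/2048]  R=[-2181/4096, -545/1024, -17/32, -1/2, 0]  → -4363/8192
G_15 [rbrbbbrbbbbrbrb]  L=[-1, -3/4, -5/8, -9/16, -35/64, -69/128, -137/256, -273/512, -1091/2048, -4363/8192]  R=[-2181/4096, -545/1024, -17/32, -1/2, 0]  → -8725/16384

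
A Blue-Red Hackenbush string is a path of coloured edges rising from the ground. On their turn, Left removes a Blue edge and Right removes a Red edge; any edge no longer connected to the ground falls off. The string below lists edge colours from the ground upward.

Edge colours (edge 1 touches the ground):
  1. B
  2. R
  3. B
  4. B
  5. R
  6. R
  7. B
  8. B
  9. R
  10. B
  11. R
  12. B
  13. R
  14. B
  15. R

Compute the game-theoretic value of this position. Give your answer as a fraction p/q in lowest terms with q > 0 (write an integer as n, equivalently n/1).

step 1: add B to get B; options L={ 0 } R={ none } -> 1
step 2: add R to get BR; options L={ 0 } R={ 1 } -> 1/2
step 3: add B to get BRB; options L={ 0, 1/2 } R={ 1 } -> 3/4
step 4: add B to get BRBB; options L={ 0, 1/2, 3/4 } R={ 1 } -> 7/8
step 5: add R to get BRBBR; options L={ 0, 1/2, 3/4 } R={ 7/8, 1 } -> 13/16
step 6: add R to get BRBBRR; options L={ 0, 1/2, 3/4 } R={ 13/16, 7/8, 1 } -> 25/32
step 7: add B to get BRBBRRB; options L={ 0, 1/2, 3/4, 25/32 } R={ 13/16, 7/8, 1 } -> 51/64
step 8: add B to get BRBBRRBB; options L={ 0, 1/2, 3/4, 25/32, 51/64 } R={ 13/16, 7/8, 1 } -> 103/128
step 9: add R to get BRBBRRBBR; options L={ 0, 1/2, 3/4, 25/32, 51/64 } R={ 103/128, 13/16, 7/8, 1 } -> 205/256
step 10: add B to get BRBBRRBBRB; options L={ 0, 1/2, 3/4, 25/32, 51/64, 205/256 } R={ 103/128, 13/16, 7/8, 1 } -> 411/512
step 11: add R to get BRBBRRBBRBR; options L={ 0, 1/2, 3/4, 25/32, 51/64, 205/256 } R={ 411/512, 103/128, 13/16, 7/8, 1 } -> 821/1024
step 12: add B to get BRBBRRBBRBRB; options L={ 0, 1/2, 3/4, 25/32, 51/64, 205/256, 821/1024 } R={ 411/512, 103/128, 13/16, 7/8, 1 } -> 1643/2048
step 13: add R to get BRBBRRBBRBRBR; options L={ 0, 1/2, 3/4, 25/32, 51/64, 205/256, 821/1024 } R={ 1643/2048, 411/512, 103/128, 13/16, 7/8, 1 } -> 3285/4096
step 14: add B to get BRBBRRBBRBRBRB; options L={ 0, 1/2, 3/4, 25/32, 51/64, 205/256, 821/1024, 3285/4096 } R={ 1643/2048, 411/512, 103/128, 13/16, 7/8, 1 } -> 6571/8192
step 15: add R to get BRBBRRBBRBRBRBR; options L={ 0, 1/2, 3/4, 25/32, 51/64, 205/256, 821/1024, 3285/4096 } R={ 6571/8192, 1643/2048, 411/512, 103/128, 13/16, 7/8, 1 } -> 13141/16384

13141/16384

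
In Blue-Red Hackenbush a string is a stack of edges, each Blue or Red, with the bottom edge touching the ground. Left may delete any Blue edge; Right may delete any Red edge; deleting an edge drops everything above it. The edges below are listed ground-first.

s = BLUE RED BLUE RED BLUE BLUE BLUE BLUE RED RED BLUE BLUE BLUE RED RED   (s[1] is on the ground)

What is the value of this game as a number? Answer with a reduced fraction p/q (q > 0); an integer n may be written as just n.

12089/16384

B: Left { 0 }, Right { ∅ } = simplest 1
BR: Left { 0 }, Right { 1 } = simplest 1/2
BRB: Left { 0 1/2 }, Right { 1 } = simplest 3/4
BRBR: Left { 0 1/2 }, Right { 3/4 1 } = simplest 5/8
BRBRB: Left { 0 1/2 5/8 }, Right { 3/4 1 } = simplest 11/16
BRBRBB: Left { 0 1/2 5/8 11/16 }, Right { 3/4 1 } = simplest 23/32
BRBRBBB: Left { 0 1/2 5/8 11/16 23/32 }, Right { 3/4 1 } = simplest 47/64
BRBRBBBB: Left { 0 1/2 5/8 11/16 23/32 47/64 }, Right { 3/4 1 } = simplest 95/128
BRBRBBBBR: Left { 0 1/2 5/8 11/16 23/32 47/64 }, Right { 95/128 3/4 1 } = simplest 189/256
BRBRBBBBRR: Left { 0 1/2 5/8 11/16 23/32 47/64 }, Right { 189/256 95/128 3/4 1 } = simplest 377/512
BRBRBBBBRRB: Left { 0 1/2 5/8 11/16 23/32 47/64 377/512 }, Right { 189/256 95/128 3/4 1 } = simplest 755/1024
BRBRBBBBRRBB: Left { 0 1/2 5/8 11/16 23/32 47/64 377/512 755/1024 }, Right { 189/256 95/128 3/4 1 } = simplest 1511/2048
BRBRBBBBRRBBB: Left { 0 1/2 5/8 11/16 23/32 47/64 377/512 755/1024 1511/2048 }, Right { 189/256 95/128 3/4 1 } = simplest 3023/4096
BRBRBBBBRRBBBR: Left { 0 1/2 5/8 11/16 23/32 47/64 377/512 755/1024 1511/2048 }, Right { 3023/4096 189/256 95/128 3/4 1 } = simplest 6045/8192
BRBRBBBBRRBBBRR: Left { 0 1/2 5/8 11/16 23/32 47/64 377/512 755/1024 1511/2048 }, Right { 6045/8192 3023/4096 189/256 95/128 3/4 1 } = simplest 12089/16384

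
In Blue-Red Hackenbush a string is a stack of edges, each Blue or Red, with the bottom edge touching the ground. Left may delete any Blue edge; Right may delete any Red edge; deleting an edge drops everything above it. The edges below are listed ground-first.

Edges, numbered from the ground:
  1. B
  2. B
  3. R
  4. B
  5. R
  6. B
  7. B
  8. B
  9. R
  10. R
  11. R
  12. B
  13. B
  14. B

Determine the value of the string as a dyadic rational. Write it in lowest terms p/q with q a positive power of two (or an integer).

edge 1 of 14 (B): { 0 |  } → 1
edge 2 of 14 (B): { 0; 1 |  } → 2
edge 3 of 14 (R): { 0; 1 | 2 } → 3/2
edge 4 of 14 (B): { 0; 1; 3/2 | 2 } → 7/4
edge 5 of 14 (R): { 0; 1; 3/2 | 7/4; 2 } → 13/8
edge 6 of 14 (B): { 0; 1; 3/2; 13/8 | 7/4; 2 } → 27/16
edge 7 of 14 (B): { 0; 1; 3/2; 13/8; 27/16 | 7/4; 2 } → 55/32
edge 8 of 14 (B): { 0; 1; 3/2; 13/8; 27/16; 55/32 | 7/4; 2 } → 111/64
edge 9 of 14 (R): { 0; 1; 3/2; 13/8; 27/16; 55/32 | 111/64; 7/4; 2 } → 221/128
edge 10 of 14 (R): { 0; 1; 3/2; 13/8; 27/16; 55/32 | 221/128; 111/64; 7/4; 2 } → 441/256
edge 11 of 14 (R): { 0; 1; 3/2; 13/8; 27/16; 55/32 | 441/256; 221/128; 111/64; 7/4; 2 } → 881/512
edge 12 of 14 (B): { 0; 1; 3/2; 13/8; 27/16; 55/32; 881/512 | 441/256; 221/128; 111/64; 7/4; 2 } → 1763/1024
edge 13 of 14 (B): { 0; 1; 3/2; 13/8; 27/16; 55/32; 881/512; 1763/1024 | 441/256; 221/128; 111/64; 7/4; 2 } → 3527/2048
edge 14 of 14 (B): { 0; 1; 3/2; 13/8; 27/16; 55/32; 881/512; 1763/1024; 3527/2048 | 441/256; 221/128; 111/64; 7/4; 2 } → 7055/4096

7055/4096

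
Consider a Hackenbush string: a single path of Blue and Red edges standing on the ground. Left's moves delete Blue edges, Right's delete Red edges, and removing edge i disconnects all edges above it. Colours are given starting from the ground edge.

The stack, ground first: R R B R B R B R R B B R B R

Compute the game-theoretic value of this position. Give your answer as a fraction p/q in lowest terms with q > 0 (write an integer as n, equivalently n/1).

-6859/4096

value_1 [R]  L=[·]  R=[0]  = -1
value_2 [RR]  L=[·]  R=[-1 0]  = -2
value_3 [RRB]  L=[-2]  R=[-1 0]  = -3/2
value_4 [RRBR]  L=[-2]  R=[-3/2 -1 0]  = -7/4
value_5 [RRBRB]  L=[-2 -7/4]  R=[-3/2 -1 0]  = -13/8
value_6 [RRBRBR]  L=[-2 -7/4]  R=[-13/8 -3/2 -1 0]  = -27/16
value_7 [RRBRBRB]  L=[-2 -7/4 -27/16]  R=[-13/8 -3/2 -1 0]  = -53/32
value_8 [RRBRBRBR]  L=[-2 -7/4 -27/16]  R=[-53/32 -13/8 -3/2 -1 0]  = -107/64
value_9 [RRBRBRBRR]  L=[-2 -7/4 -27/16]  R=[-107/64 -53/32 -13/8 -3/2 -1 0]  = -215/128
value_10 [RRBRBRBRRB]  L=[-2 -7/4 -27/16 -215/128]  R=[-107/64 -53/32 -13/8 -3/2 -1 0]  = -429/256
value_11 [RRBRBRBRRBB]  L=[-2 -7/4 -27/16 -215/128 -429/256]  R=[-107/64 -53/32 -13/8 -3/2 -1 0]  = -857/512
value_12 [RRBRBRBRRBBR]  L=[-2 -7/4 -27/16 -215/128 -429/256]  R=[-857/512 -107/64 -53/32 -13/8 -3/2 -1 0]  = -1715/1024
value_13 [RRBRBRBRRBBRB]  L=[-2 -7/4 -27/16 -215/128 -429/256 -1715/1024]  R=[-857/512 -107/64 -53/32 -13/8 -3/2 -1 0]  = -3429/2048
value_14 [RRBRBRBRRBBRBR]  L=[-2 -7/4 -27/16 -215/128 -429/256 -1715/1024]  R=[-3429/2048 -857/512 -107/64 -53/32 -13/8 -3/2 -1 0]  = -6859/4096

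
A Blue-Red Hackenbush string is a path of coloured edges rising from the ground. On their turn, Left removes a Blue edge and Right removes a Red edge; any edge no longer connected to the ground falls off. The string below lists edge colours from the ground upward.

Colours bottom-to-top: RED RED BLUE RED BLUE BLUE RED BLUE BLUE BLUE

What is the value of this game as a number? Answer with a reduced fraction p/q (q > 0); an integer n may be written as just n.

-401/256

Build g(s[:k]) for k = 1..10, string s = RED RED BLUE RED BLUE BLUE RED BLUE BLUE BLUE.
g(R) = { — | 0 } → -1
g(RR) = { — | -1; 0 } → -2
g(RRB) = { -2 | -1; 0 } → -3/2
g(RRBR) = { -2 | -3/2; -1; 0 } → -7/4
g(RRBRB) = { -2; -7/4 | -3/2; -1; 0 } → -13/8
g(RRBRBB) = { -2; -7/4; -13/8 | -3/2; -1; 0 } → -25/16
g(RRBRBBR) = { -2; -7/4; -13/8 | -25/16; -3/2; -1; 0 } → -51/32
g(RRBRBBRB) = { -2; -7/4; -13/8; -51/32 | -25/16; -3/2; -1; 0 } → -101/64
g(RRBRBBRBB) = { -2; -7/4; -13/8; -51/32; -101/64 | -25/16; -3/2; -1; 0 } → -201/128
g(RRBRBBRBBB) = { -2; -7/4; -13/8; -51/32; -101/64; -201/128 | -25/16; -3/2; -1; 0 } → -401/256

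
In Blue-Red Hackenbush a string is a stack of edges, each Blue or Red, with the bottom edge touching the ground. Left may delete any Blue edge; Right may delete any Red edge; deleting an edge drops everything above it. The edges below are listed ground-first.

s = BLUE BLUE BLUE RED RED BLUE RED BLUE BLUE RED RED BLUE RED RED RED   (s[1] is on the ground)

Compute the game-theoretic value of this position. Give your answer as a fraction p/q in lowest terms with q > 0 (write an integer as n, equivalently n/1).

Prefix values for BLUE BLUE BLUE RED RED BLUE RED BLUE BLUE RED RED BLUE RED RED RED via {L|R} + simplicity:
1 of 15 · B · max L 0 · min R +∞ = 1
2 of 15 · BB · max L 1 · min R +∞ = 2
3 of 15 · BBB · max L 2 · min R +∞ = 3
4 of 15 · BBBR · max L 2 · min R 3 = 5/2
5 of 15 · BBBRR · max L 2 · min R 5/2 = 9/4
6 of 15 · BBBRRB · max L 9/4 · min R 5/2 = 19/8
7 of 15 · BBBRRBR · max L 9/4 · min R 19/8 = 37/16
8 of 15 · BBBRRBRB · max L 37/16 · min R 19/8 = 75/32
9 of 15 · BBBRRBRBB · max L 75/32 · min R 19/8 = 151/64
10 of 15 · BBBRRBRBBR · max L 75/32 · min R 151/64 = 301/128
11 of 15 · BBBRRBRBBRR · max L 75/32 · min R 301/128 = 601/256
12 of 15 · BBBRRBRBBRRB · max L 601/256 · min R 301/128 = 1203/512
13 of 15 · BBBRRBRBBRRBR · max L 601/256 · min R 1203/512 = 2405/1024
14 of 15 · BBBRRBRBBRRBRR · max L 601/256 · min R 2405/1024 = 4809/2048
15 of 15 · BBBRRBRBBRRBRRR · max L 601/256 · min R 4809/2048 = 9617/4096

9617/4096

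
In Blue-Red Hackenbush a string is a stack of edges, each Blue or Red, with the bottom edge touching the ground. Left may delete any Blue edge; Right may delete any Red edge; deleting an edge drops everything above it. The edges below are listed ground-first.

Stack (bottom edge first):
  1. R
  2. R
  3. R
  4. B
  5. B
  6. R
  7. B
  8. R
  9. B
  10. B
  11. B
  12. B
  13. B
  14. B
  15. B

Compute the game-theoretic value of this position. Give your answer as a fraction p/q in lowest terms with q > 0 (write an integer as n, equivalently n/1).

R: Left { · }, Right { 0 } => simplest -1
RR: Left { · }, Right { -1,0 } => simplest -2
RRR: Left { · }, Right { -2,-1,0 } => simplest -3
RRRB: Left { -3 }, Right { -2,-1,0 } => simplest -5/2
RRRBB: Left { -3,-5/2 }, Right { -2,-1,0 } => simplest -9/4
RRRBBR: Left { -3,-5/2 }, Right { -9/4,-2,-1,0 } => simplest -19/8
RRRBBRB: Left { -3,-5/2,-19/8 }, Right { -9/4,-2,-1,0 } => simplest -37/16
RRRBBRBR: Left { -3,-5/2,-19/8 }, Right { -37/16,-9/4,-2,-1,0 } => simplest -75/32
RRRBBRBRB: Left { -3,-5/2,-19/8,-75/32 }, Right { -37/16,-9/4,-2,-1,0 } => simplest -149/64
RRRBBRBRBB: Left { -3,-5/2,-19/8,-75/32,-149/64 }, Right { -37/16,-9/4,-2,-1,0 } => simplest -297/128
RRRBBRBRBBB: Left { -3,-5/2,-19/8,-75/32,-149/64,-297/128 }, Right { -37/16,-9/4,-2,-1,0 } => simplest -593/256
RRRBBRBRBBBB: Left { -3,-5/2,-19/8,-75/32,-149/64,-297/128,-593/256 }, Right { -37/16,-9/4,-2,-1,0 } => simplest -1185/512
RRRBBRBRBBBBB: Left { -3,-5/2,-19/8,-75/32,-149/64,-297/128,-593/256,-1185/512 }, Right { -37/16,-9/4,-2,-1,0 } => simplest -2369/1024
RRRBBRBRBBBBBB: Left { -3,-5/2,-19/8,-75/32,-149/64,-297/128,-593/256,-1185/512,-2369/1024 }, Right { -37/16,-9/4,-2,-1,0 } => simplest -4737/2048
RRRBBRBRBBBBBBB: Left { -3,-5/2,-19/8,-75/32,-149/64,-297/128,-593/256,-1185/512,-2369/1024,-4737/2048 }, Right { -37/16,-9/4,-2,-1,0 } => simplest -9473/4096

-9473/4096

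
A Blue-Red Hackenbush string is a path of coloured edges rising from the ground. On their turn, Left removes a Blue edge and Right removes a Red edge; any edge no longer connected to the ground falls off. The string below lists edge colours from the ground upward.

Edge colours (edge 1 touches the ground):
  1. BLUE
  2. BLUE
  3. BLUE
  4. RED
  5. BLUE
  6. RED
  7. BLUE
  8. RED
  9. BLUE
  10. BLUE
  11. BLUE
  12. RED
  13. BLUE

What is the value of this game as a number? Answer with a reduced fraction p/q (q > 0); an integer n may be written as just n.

edge 1 of 13 (BLUE): { 0 | (no moves) } = 1
edge 2 of 13 (BLUE): { 0 1 | (no moves) } = 2
edge 3 of 13 (BLUE): { 0 1 2 | (no moves) } = 3
edge 4 of 13 (RED): { 0 1 2 | 3 } = 5/2
edge 5 of 13 (BLUE): { 0 1 2 5/2 | 3 } = 11/4
edge 6 of 13 (RED): { 0 1 2 5/2 | 11/4 3 } = 21/8
edge 7 of 13 (BLUE): { 0 1 2 5/2 21/8 | 11/4 3 } = 43/16
edge 8 of 13 (RED): { 0 1 2 5/2 21/8 | 43/16 11/4 3 } = 85/32
edge 9 of 13 (BLUE): { 0 1 2 5/2 21/8 85/32 | 43/16 11/4 3 } = 171/64
edge 10 of 13 (BLUE): { 0 1 2 5/2 21/8 85/32 171/64 | 43/16 11/4 3 } = 343/128
edge 11 of 13 (BLUE): { 0 1 2 5/2 21/8 85/32 171/64 343/128 | 43/16 11/4 3 } = 687/256
edge 12 of 13 (RED): { 0 1 2 5/2 21/8 85/32 171/64 343/128 | 687/256 43/16 11/4 3 } = 1373/512
edge 13 of 13 (BLUE): { 0 1 2 5/2 21/8 85/32 171/64 343/128 1373/512 | 687/256 43/16 11/4 3 } = 2747/1024

2747/1024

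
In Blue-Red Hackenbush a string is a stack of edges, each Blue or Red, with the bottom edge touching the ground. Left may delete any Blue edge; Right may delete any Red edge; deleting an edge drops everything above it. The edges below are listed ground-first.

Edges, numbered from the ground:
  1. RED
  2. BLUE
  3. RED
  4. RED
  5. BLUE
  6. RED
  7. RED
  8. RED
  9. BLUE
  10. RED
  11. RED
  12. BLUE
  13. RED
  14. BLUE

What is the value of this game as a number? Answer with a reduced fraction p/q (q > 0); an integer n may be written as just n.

step 1: add RED to get R; options L={  } R={ 0 } — -1
step 2: add BLUE to get RB; options L={ -1 } R={ 0 } — -1/2
step 3: add RED to get RBR; options L={ -1 } R={ -1/2, 0 } — -3/4
step 4: add RED to get RBRR; options L={ -1 } R={ -3/4, -1/2, 0 } — -7/8
step 5: add BLUE to get RBRRB; options L={ -1, -7/8 } R={ -3/4, -1/2, 0 } — -13/16
step 6: add RED to get RBRRBR; options L={ -1, -7/8 } R={ -13/16, -3/4, -1/2, 0 } — -27/32
step 7: add RED to get RBRRBRR; options L={ -1, -7/8 } R={ -27/32, -13/16, -3/4, -1/2, 0 } — -55/64
step 8: add RED to get RBRRBRRR; options L={ -1, -7/8 } R={ -55/64, -27/32, -13/16, -3/4, -1/2, 0 } — -111/128
step 9: add BLUE to get RBRRBRRRB; options L={ -1, -7/8, -111/128 } R={ -55/64, -27/32, -13/16, -3/4, -1/2, 0 } — -221/256
step 10: add RED to get RBRRBRRRBR; options L={ -1, -7/8, -111/128 } R={ -221/256, -55/64, -27/32, -13/16, -3/4, -1/2, 0 } — -443/512
step 11: add RED to get RBRRBRRRBRR; options L={ -1, -7/8, -111/128 } R={ -443/512, -221/256, -55/64, -27/32, -13/16, -3/4, -1/2, 0 } — -887/1024
step 12: add BLUE to get RBRRBRRRBRRB; options L={ -1, -7/8, -111/128, -887/1024 } R={ -443/512, -221/256, -55/64, -27/32, -13/16, -3/4, -1/2, 0 } — -1773/2048
step 13: add RED to get RBRRBRRRBRRBR; options L={ -1, -7/8, -111/128, -887/1024 } R={ -1773/2048, -443/512, -221/256, -55/64, -27/32, -13/16, -3/4, -1/2, 0 } — -3547/4096
step 14: add BLUE to get RBRRBRRRBRRBRB; options L={ -1, -7/8, -111/128, -887/1024, -3547/4096 } R={ -1773/2048, -443/512, -221/256, -55/64, -27/32, -13/16, -3/4, -1/2, 0 } — -7093/8192

-7093/8192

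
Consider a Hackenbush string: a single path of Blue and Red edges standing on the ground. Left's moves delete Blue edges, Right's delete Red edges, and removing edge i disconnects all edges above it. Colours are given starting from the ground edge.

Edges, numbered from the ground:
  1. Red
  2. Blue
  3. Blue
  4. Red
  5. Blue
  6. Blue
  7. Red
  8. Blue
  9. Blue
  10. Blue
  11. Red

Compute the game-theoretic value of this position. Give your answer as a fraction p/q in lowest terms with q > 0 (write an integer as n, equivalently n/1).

1 of 11 · R · max L −∞ · min R 0 gives -1
2 of 11 · RB · max L -1 · min R 0 gives -1/2
3 of 11 · RBB · max L -1/2 · min R 0 gives -1/4
4 of 11 · RBBR · max L -1/2 · min R -1/4 gives -3/8
5 of 11 · RBBRB · max L -3/8 · min R -1/4 gives -5/16
6 of 11 · RBBRBB · max L -5/16 · min R -1/4 gives -9/32
7 of 11 · RBBRBBR · max L -5/16 · min R -9/32 gives -19/64
8 of 11 · RBBRBBRB · max L -19/64 · min R -9/32 gives -37/128
9 of 11 · RBBRBBRBB · max L -37/128 · min R -9/32 gives -73/256
10 of 11 · RBBRBBRBBB · max L -73/256 · min R -9/32 gives -145/512
11 of 11 · RBBRBBRBBBR · max L -73/256 · min R -145/512 gives -291/1024

-291/1024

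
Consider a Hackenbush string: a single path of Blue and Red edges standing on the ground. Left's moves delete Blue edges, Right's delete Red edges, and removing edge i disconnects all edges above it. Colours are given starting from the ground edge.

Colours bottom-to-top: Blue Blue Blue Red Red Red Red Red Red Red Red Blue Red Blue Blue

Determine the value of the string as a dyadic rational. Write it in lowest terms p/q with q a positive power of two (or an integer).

edge 1 of 15 (Blue): { 0 | · } gives 1
edge 2 of 15 (Blue): { 0,1 | · } gives 2
edge 3 of 15 (Blue): { 0,1,2 | · } gives 3
edge 4 of 15 (Red): { 0,1,2 | 3 } gives 5/2
edge 5 of 15 (Red): { 0,1,2 | 5/2,3 } gives 9/4
edge 6 of 15 (Red): { 0,1,2 | 9/4,5/2,3 } gives 17/8
edge 7 of 15 (Red): { 0,1,2 | 17/8,9/4,5/2,3 } gives 33/16
edge 8 of 15 (Red): { 0,1,2 | 33/16,17/8,9/4,5/2,3 } gives 65/32
edge 9 of 15 (Red): { 0,1,2 | 65/32,33/16,17/8,9/4,5/2,3 } gives 129/64
edge 10 of 15 (Red): { 0,1,2 | 129/64,65/32,33/16,17/8,9/4,5/2,3 } gives 257/128
edge 11 of 15 (Red): { 0,1,2 | 257/128,129/64,65/32,33/16,17/8,9/4,5/2,3 } gives 513/256
edge 12 of 15 (Blue): { 0,1,2,513/256 | 257/128,129/64,65/32,33/16,17/8,9/4,5/2,3 } gives 1027/512
edge 13 of 15 (Red): { 0,1,2,513/256 | 1027/512,257/128,129/64,65/32,33/16,17/8,9/4,5/2,3 } gives 2053/1024
edge 14 of 15 (Blue): { 0,1,2,513/256,2053/1024 | 1027/512,257/128,129/64,65/32,33/16,17/8,9/4,5/2,3 } gives 4107/2048
edge 15 of 15 (Blue): { 0,1,2,513/256,2053/1024,4107/2048 | 1027/512,257/128,129/64,65/32,33/16,17/8,9/4,5/2,3 } gives 8215/4096

8215/4096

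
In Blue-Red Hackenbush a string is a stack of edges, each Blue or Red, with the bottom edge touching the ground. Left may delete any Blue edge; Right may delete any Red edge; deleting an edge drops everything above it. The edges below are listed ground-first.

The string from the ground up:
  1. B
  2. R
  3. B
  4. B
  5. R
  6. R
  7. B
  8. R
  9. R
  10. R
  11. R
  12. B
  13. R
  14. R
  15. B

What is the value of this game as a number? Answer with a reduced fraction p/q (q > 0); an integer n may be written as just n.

12819/16384

Build val(s[:k]) for k = 1..15, string s = B R B B R R B R R R R B R R B.
val(B) = { 0 | (no moves) } = 1
val(BR) = { 0 | 1 } = 1/2
val(BRB) = { 0; 1/2 | 1 } = 3/4
val(BRBB) = { 0; 1/2; 3/4 | 1 } = 7/8
val(BRBBR) = { 0; 1/2; 3/4 | 7/8; 1 } = 13/16
val(BRBBRR) = { 0; 1/2; 3/4 | 13/16; 7/8; 1 } = 25/32
val(BRBBRRB) = { 0; 1/2; 3/4; 25/32 | 13/16; 7/8; 1 } = 51/64
val(BRBBRRBR) = { 0; 1/2; 3/4; 25/32 | 51/64; 13/16; 7/8; 1 } = 101/128
val(BRBBRRBRR) = { 0; 1/2; 3/4; 25/32 | 101/128; 51/64; 13/16; 7/8; 1 } = 201/256
val(BRBBRRBRRR) = { 0; 1/2; 3/4; 25/32 | 201/256; 101/128; 51/64; 13/16; 7/8; 1 } = 401/512
val(BRBBRRBRRRR) = { 0; 1/2; 3/4; 25/32 | 401/512; 201/256; 101/128; 51/64; 13/16; 7/8; 1 } = 801/1024
val(BRBBRRBRRRRB) = { 0; 1/2; 3/4; 25/32; 801/1024 | 401/512; 201/256; 101/128; 51/64; 13/16; 7/8; 1 } = 1603/2048
val(BRBBRRBRRRRBR) = { 0; 1/2; 3/4; 25/32; 801/1024 | 1603/2048; 401/512; 201/256; 101/128; 51/64; 13/16; 7/8; 1 } = 3205/4096
val(BRBBRRBRRRRBRR) = { 0; 1/2; 3/4; 25/32; 801/1024 | 3205/4096; 1603/2048; 401/512; 201/256; 101/128; 51/64; 13/16; 7/8; 1 } = 6409/8192
val(BRBBRRBRRRRBRRB) = { 0; 1/2; 3/4; 25/32; 801/1024; 6409/8192 | 3205/4096; 1603/2048; 401/512; 201/256; 101/128; 51/64; 13/16; 7/8; 1 } = 12819/16384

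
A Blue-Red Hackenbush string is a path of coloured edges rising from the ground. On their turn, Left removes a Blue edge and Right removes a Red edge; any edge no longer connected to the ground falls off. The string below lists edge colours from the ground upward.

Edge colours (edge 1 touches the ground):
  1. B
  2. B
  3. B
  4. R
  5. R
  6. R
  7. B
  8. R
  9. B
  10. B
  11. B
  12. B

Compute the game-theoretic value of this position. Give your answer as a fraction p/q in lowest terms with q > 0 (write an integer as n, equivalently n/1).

v(B) = { 0 | none } -> 1
v(BB) = { 0, 1 | none } -> 2
v(BBB) = { 0, 1, 2 | none } -> 3
v(BBBR) = { 0, 1, 2 | 3 } -> 5/2
v(BBBRR) = { 0, 1, 2 | 5/2, 3 } -> 9/4
v(BBBRRR) = { 0, 1, 2 | 9/4, 5/2, 3 } -> 17/8
v(BBBRRRB) = { 0, 1, 2, 17/8 | 9/4, 5/2, 3 } -> 35/16
v(BBBRRRBR) = { 0, 1, 2, 17/8 | 35/16, 9/4, 5/2, 3 } -> 69/32
v(BBBRRRBRB) = { 0, 1, 2, 17/8, 69/32 | 35/16, 9/4, 5/2, 3 } -> 139/64
v(BBBRRRBRBB) = { 0, 1, 2, 17/8, 69/32, 139/64 | 35/16, 9/4, 5/2, 3 } -> 279/128
v(BBBRRRBRBBB) = { 0, 1, 2, 17/8, 69/32, 139/64, 279/128 | 35/16, 9/4, 5/2, 3 } -> 559/256
v(BBBRRRBRBBBB) = { 0, 1, 2, 17/8, 69/32, 139/64, 279/128, 559/256 | 35/16, 9/4, 5/2, 3 } -> 1119/512

1119/512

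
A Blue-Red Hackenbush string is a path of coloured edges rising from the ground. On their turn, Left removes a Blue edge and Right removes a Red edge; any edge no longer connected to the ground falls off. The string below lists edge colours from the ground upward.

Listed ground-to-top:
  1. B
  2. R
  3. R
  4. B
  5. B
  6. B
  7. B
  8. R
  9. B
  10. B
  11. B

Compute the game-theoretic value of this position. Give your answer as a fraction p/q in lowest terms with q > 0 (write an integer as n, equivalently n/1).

495/1024

Prefix values for B R R B B B B R B B B via {L|R} + simplicity:
val(B) = { 0 | (no moves) } -> 1
val(BR) = { 0 | 1 } -> 1/2
val(BRR) = { 0 | 1/2,1 } -> 1/4
val(BRRB) = { 0,1/4 | 1/2,1 } -> 3/8
val(BRRBB) = { 0,1/4,3/8 | 1/2,1 } -> 7/16
val(BRRBBB) = { 0,1/4,3/8,7/16 | 1/2,1 } -> 15/32
val(BRRBBBB) = { 0,1/4,3/8,7/16,15/32 | 1/2,1 } -> 31/64
val(BRRBBBBR) = { 0,1/4,3/8,7/16,15/32 | 31/64,1/2,1 } -> 61/128
val(BRRBBBBRB) = { 0,1/4,3/8,7/16,15/32,61/128 | 31/64,1/2,1 } -> 123/256
val(BRRBBBBRBB) = { 0,1/4,3/8,7/16,15/32,61/128,123/256 | 31/64,1/2,1 } -> 247/512
val(BRRBBBBRBBB) = { 0,1/4,3/8,7/16,15/32,61/128,123/256,247/512 | 31/64,1/2,1 } -> 495/1024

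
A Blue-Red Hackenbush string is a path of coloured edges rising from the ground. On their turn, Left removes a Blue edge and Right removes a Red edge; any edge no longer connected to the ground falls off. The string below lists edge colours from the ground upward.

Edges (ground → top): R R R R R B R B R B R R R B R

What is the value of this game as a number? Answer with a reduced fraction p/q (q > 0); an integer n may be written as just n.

-4795/1024

Recurse on prefixes of the 15-edge string R R R R R B R B R B R R R B R:
step 1: add R to get R; options L={ none } R={ 0 } → -1
step 2: add R to get RR; options L={ none } R={ -1,0 } → -2
step 3: add R to get RRR; options L={ none } R={ -2,-1,0 } → -3
step 4: add R to get RRRR; options L={ none } R={ -3,-2,-1,0 } → -4
step 5: add R to get RRRRR; options L={ none } R={ -4,-3,-2,-1,0 } → -5
step 6: add B to get RRRRRB; options L={ -5 } R={ -4,-3,-2,-1,0 } → -9/2
step 7: add R to get RRRRRBR; options L={ -5 } R={ -9/2,-4,-3,-2,-1,0 } → -19/4
step 8: add B to get RRRRRBRB; options L={ -5,-19/4 } R={ -9/2,-4,-3,-2,-1,0 } → -37/8
step 9: add R to get RRRRRBRBR; options L={ -5,-19/4 } R={ -37/8,-9/2,-4,-3,-2,-1,0 } → -75/16
step 10: add B to get RRRRRBRBRB; options L={ -5,-19/4,-75/16 } R={ -37/8,-9/2,-4,-3,-2,-1,0 } → -149/32
step 11: add R to get RRRRRBRBRBR; options L={ -5,-19/4,-75/16 } R={ -149/32,-37/8,-9/2,-4,-3,-2,-1,0 } → -299/64
step 12: add R to get RRRRRBRBRBRR; options L={ -5,-19/4,-75/16 } R={ -299/64,-149/32,-37/8,-9/2,-4,-3,-2,-1,0 } → -599/128
step 13: add R to get RRRRRBRBRBRRR; options L={ -5,-19/4,-75/16 } R={ -599/128,-299/64,-149/32,-37/8,-9/2,-4,-3,-2,-1,0 } → -1199/256
step 14: add B to get RRRRRBRBRBRRRB; options L={ -5,-19/4,-75/16,-1199/256 } R={ -599/128,-299/64,-149/32,-37/8,-9/2,-4,-3,-2,-1,0 } → -2397/512
step 15: add R to get RRRRRBRBRBRRRBR; options L={ -5,-19/4,-75/16,-1199/256 } R={ -2397/512,-599/128,-299/64,-149/32,-37/8,-9/2,-4,-3,-2,-1,0 } → -4795/1024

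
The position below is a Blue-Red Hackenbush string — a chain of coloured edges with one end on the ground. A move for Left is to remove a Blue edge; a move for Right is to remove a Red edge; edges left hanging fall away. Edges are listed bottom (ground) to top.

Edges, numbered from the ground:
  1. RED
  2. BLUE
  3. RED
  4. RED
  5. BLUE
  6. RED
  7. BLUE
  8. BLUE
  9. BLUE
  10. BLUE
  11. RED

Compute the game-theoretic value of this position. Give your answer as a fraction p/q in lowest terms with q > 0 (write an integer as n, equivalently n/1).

-835/1024

Recurse on prefixes of the 11-edge string RED BLUE RED RED BLUE RED BLUE BLUE BLUE BLUE RED:
1 of 11 · R · max L −∞ · min R 0 so -1
2 of 11 · RB · max L -1 · min R 0 so -1/2
3 of 11 · RBR · max L -1 · min R -1/2 so -3/4
4 of 11 · RBRR · max L -1 · min R -3/4 so -7/8
5 of 11 · RBRRB · max L -7/8 · min R -3/4 so -13/16
6 of 11 · RBRRBR · max L -7/8 · min R -13/16 so -27/32
7 of 11 · RBRRBRB · max L -27/32 · min R -13/16 so -53/64
8 of 11 · RBRRBRBB · max L -53/64 · min R -13/16 so -105/128
9 of 11 · RBRRBRBBB · max L -105/128 · min R -13/16 so -209/256
10 of 11 · RBRRBRBBBB · max L -209/256 · min R -13/16 so -417/512
11 of 11 · RBRRBRBBBBR · max L -209/256 · min R -417/512 so -835/1024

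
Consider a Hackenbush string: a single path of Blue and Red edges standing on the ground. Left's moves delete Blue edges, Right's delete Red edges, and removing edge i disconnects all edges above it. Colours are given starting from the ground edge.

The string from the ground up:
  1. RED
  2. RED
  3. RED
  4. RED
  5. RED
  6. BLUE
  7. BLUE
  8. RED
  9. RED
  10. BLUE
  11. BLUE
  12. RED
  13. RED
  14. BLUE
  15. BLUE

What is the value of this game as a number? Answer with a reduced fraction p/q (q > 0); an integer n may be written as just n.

-4505/1024

Prefix values for RED RED RED RED RED BLUE BLUE RED RED BLUE BLUE RED RED BLUE BLUE via {L|R} + simplicity:
R: Left { · }, Right { 0 } → simplest -1
RR: Left { · }, Right { -1, 0 } → simplest -2
RRR: Left { · }, Right { -2, -1, 0 } → simplest -3
RRRR: Left { · }, Right { -3, -2, -1, 0 } → simplest -4
RRRRR: Left { · }, Right { -4, -3, -2, -1, 0 } → simplest -5
RRRRRB: Left { -5 }, Right { -4, -3, -2, -1, 0 } → simplest -9/2
RRRRRBB: Left { -5, -9/2 }, Right { -4, -3, -2, -1, 0 } → simplest -17/4
RRRRRBBR: Left { -5, -9/2 }, Right { -17/4, -4, -3, -2, -1, 0 } → simplest -35/8
RRRRRBBRR: Left { -5, -9/2 }, Right { -35/8, -17/4, -4, -3, -2, -1, 0 } → simplest -71/16
RRRRRBBRRB: Left { -5, -9/2, -71/16 }, Right { -35/8, -17/4, -4, -3, -2, -1, 0 } → simplest -141/32
RRRRRBBRRBB: Left { -5, -9/2, -71/16, -141/32 }, Right { -35/8, -17/4, -4, -3, -2, -1, 0 } → simplest -281/64
RRRRRBBRRBBR: Left { -5, -9/2, -71/16, -141/32 }, Right { -281/64, -35/8, -17/4, -4, -3, -2, -1, 0 } → simplest -563/128
RRRRRBBRRBBRR: Left { -5, -9/2, -71/16, -141/32 }, Right { -563/128, -281/64, -35/8, -17/4, -4, -3, -2, -1, 0 } → simplest -1127/256
RRRRRBBRRBBRRB: Left { -5, -9/2, -71/16, -141/32, -1127/256 }, Right { -563/128, -281/64, -35/8, -17/4, -4, -3, -2, -1, 0 } → simplest -2253/512
RRRRRBBRRBBRRBB: Left { -5, -9/2, -71/16, -141/32, -1127/256, -2253/512 }, Right { -563/128, -281/64, -35/8, -17/4, -4, -3, -2, -1, 0 } → simplest -4505/1024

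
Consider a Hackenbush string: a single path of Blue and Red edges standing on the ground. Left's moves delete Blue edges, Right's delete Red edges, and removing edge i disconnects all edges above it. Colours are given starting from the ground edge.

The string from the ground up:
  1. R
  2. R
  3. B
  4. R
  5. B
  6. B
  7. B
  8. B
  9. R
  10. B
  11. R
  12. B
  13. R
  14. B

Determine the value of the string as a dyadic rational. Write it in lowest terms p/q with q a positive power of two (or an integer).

Recurse on prefixes of the 14-edge string R R B R B B B B R B R B R B:
edge 1 of 14 (R): { (no moves) | 0 } — -1
edge 2 of 14 (R): { (no moves) | -1, 0 } — -2
edge 3 of 14 (B): { -2 | -1, 0 } — -3/2
edge 4 of 14 (R): { -2 | -3/2, -1, 0 } — -7/4
edge 5 of 14 (B): { -2, -7/4 | -3/2, -1, 0 } — -13/8
edge 6 of 14 (B): { -2, -7/4, -13/8 | -3/2, -1, 0 } — -25/16
edge 7 of 14 (B): { -2, -7/4, -13/8, -25/16 | -3/2, -1, 0 } — -49/32
edge 8 of 14 (B): { -2, -7/4, -13/8, -25/16, -49/32 | -3/2, -1, 0 } — -97/64
edge 9 of 14 (R): { -2, -7/4, -13/8, -25/16, -49/32 | -97/64, -3/2, -1, 0 } — -195/128
edge 10 of 14 (B): { -2, -7/4, -13/8, -25/16, -49/32, -195/128 | -97/64, -3/2, -1, 0 } — -389/256
edge 11 of 14 (R): { -2, -7/4, -13/8, -25/16, -49/32, -195/128 | -389/256, -97/64, -3/2, -1, 0 } — -779/512
edge 12 of 14 (B): { -2, -7/4, -13/8, -25/16, -49/32, -195/128, -779/512 | -389/256, -97/64, -3/2, -1, 0 } — -1557/1024
edge 13 of 14 (R): { -2, -7/4, -13/8, -25/16, -49/32, -195/128, -779/512 | -1557/1024, -389/256, -97/64, -3/2, -1, 0 } — -3115/2048
edge 14 of 14 (B): { -2, -7/4, -13/8, -25/16, -49/32, -195/128, -779/512, -3115/2048 | -1557/1024, -389/256, -97/64, -3/2, -1, 0 } — -6229/4096

-6229/4096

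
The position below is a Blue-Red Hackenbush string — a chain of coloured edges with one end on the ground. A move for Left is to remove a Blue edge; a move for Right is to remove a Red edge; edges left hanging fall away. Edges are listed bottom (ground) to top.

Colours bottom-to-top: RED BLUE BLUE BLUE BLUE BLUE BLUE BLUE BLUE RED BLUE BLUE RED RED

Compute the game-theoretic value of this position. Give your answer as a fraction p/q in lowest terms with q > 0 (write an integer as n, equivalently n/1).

-39/8192

Recurse on prefixes of the 14-edge string RED BLUE BLUE BLUE BLUE BLUE BLUE BLUE BLUE RED BLUE BLUE RED RED:
1 of 14 · R · max L −∞ · min R 0 ⇒ -1
2 of 14 · RB · max L -1 · min R 0 ⇒ -1/2
3 of 14 · RBB · max L -1/2 · min R 0 ⇒ -1/4
4 of 14 · RBBB · max L -1/4 · min R 0 ⇒ -1/8
5 of 14 · RBBBB · max L -1/8 · min R 0 ⇒ -1/16
6 of 14 · RBBBBB · max L -1/16 · min R 0 ⇒ -1/32
7 of 14 · RBBBBBB · max L -1/32 · min R 0 ⇒ -1/64
8 of 14 · RBBBBBBB · max L -1/64 · min R 0 ⇒ -1/128
9 of 14 · RBBBBBBBB · max L -1/128 · min R 0 ⇒ -1/256
10 of 14 · RBBBBBBBBR · max L -1/128 · min R -1/256 ⇒ -3/512
11 of 14 · RBBBBBBBBRB · max L -3/512 · min R -1/256 ⇒ -5/1024
12 of 14 · RBBBBBBBBRBB · max L -5/1024 · min R -1/256 ⇒ -9/2048
13 of 14 · RBBBBBBBBRBBR · max L -5/1024 · min R -9/2048 ⇒ -19/4096
14 of 14 · RBBBBBBBBRBBRR · max L -5/1024 · min R -19/4096 ⇒ -39/8192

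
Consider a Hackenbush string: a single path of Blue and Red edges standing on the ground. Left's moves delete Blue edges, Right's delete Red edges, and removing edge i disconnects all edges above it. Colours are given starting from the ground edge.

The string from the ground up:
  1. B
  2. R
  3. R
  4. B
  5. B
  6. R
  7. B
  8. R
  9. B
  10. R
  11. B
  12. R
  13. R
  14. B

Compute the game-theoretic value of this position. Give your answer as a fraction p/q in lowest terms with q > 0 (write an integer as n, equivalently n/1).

B: Left { 0 }, Right {  } ⇒ simplest 1
BR: Left { 0 }, Right { 1 } ⇒ simplest 1/2
BRR: Left { 0 }, Right { 1/2; 1 } ⇒ simplest 1/4
BRRB: Left { 0; 1/4 }, Right { 1/2; 1 } ⇒ simplest 3/8
BRRBB: Left { 0; 1/4; 3/8 }, Right { 1/2; 1 } ⇒ simplest 7/16
BRRBBR: Left { 0; 1/4; 3/8 }, Right { 7/16; 1/2; 1 } ⇒ simplest 13/32
BRRBBRB: Left { 0; 1/4; 3/8; 13/32 }, Right { 7/16; 1/2; 1 } ⇒ simplest 27/64
BRRBBRBR: Left { 0; 1/4; 3/8; 13/32 }, Right { 27/64; 7/16; 1/2; 1 } ⇒ simplest 53/128
BRRBBRBRB: Left { 0; 1/4; 3/8; 13/32; 53/128 }, Right { 27/64; 7/16; 1/2; 1 } ⇒ simplest 107/256
BRRBBRBRBR: Left { 0; 1/4; 3/8; 13/32; 53/128 }, Right { 107/256; 27/64; 7/16; 1/2; 1 } ⇒ simplest 213/512
BRRBBRBRBRB: Left { 0; 1/4; 3/8; 13/32; 53/128; 213/512 }, Right { 107/256; 27/64; 7/16; 1/2; 1 } ⇒ simplest 427/1024
BRRBBRBRBRBR: Left { 0; 1/4; 3/8; 13/32; 53/128; 213/512 }, Right { 427/1024; 107/256; 27/64; 7/16; 1/2; 1 } ⇒ simplest 853/2048
BRRBBRBRBRBRR: Left { 0; 1/4; 3/8; 13/32; 53/128; 213/512 }, Right { 853/2048; 427/1024; 107/256; 27/64; 7/16; 1/2; 1 } ⇒ simplest 1705/4096
BRRBBRBRBRBRRB: Left { 0; 1/4; 3/8; 13/32; 53/128; 213/512; 1705/4096 }, Right { 853/2048; 427/1024; 107/256; 27/64; 7/16; 1/2; 1 } ⇒ simplest 3411/8192

3411/8192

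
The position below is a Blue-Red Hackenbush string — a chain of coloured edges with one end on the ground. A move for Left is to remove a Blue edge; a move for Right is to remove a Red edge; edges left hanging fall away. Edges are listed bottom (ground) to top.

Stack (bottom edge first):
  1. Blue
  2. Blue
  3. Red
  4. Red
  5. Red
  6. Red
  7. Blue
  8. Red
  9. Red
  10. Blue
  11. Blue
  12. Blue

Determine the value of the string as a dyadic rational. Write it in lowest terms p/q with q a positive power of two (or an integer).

1103/1024

B: Left { 0 }, Right { — } → simplest 1
BB: Left { 0,1 }, Right { — } → simplest 2
BBR: Left { 0,1 }, Right { 2 } → simplest 3/2
BBRR: Left { 0,1 }, Right { 3/2,2 } → simplest 5/4
BBRRR: Left { 0,1 }, Right { 5/4,3/2,2 } → simplest 9/8
BBRRRR: Left { 0,1 }, Right { 9/8,5/4,3/2,2 } → simplest 17/16
BBRRRRB: Left { 0,1,17/16 }, Right { 9/8,5/4,3/2,2 } → simplest 35/32
BBRRRRBR: Left { 0,1,17/16 }, Right { 35/32,9/8,5/4,3/2,2 } → simplest 69/64
BBRRRRBRR: Left { 0,1,17/16 }, Right { 69/64,35/32,9/8,5/4,3/2,2 } → simplest 137/128
BBRRRRBRRB: Left { 0,1,17/16,137/128 }, Right { 69/64,35/32,9/8,5/4,3/2,2 } → simplest 275/256
BBRRRRBRRBB: Left { 0,1,17/16,137/128,275/256 }, Right { 69/64,35/32,9/8,5/4,3/2,2 } → simplest 551/512
BBRRRRBRRBBB: Left { 0,1,17/16,137/128,275/256,551/512 }, Right { 69/64,35/32,9/8,5/4,3/2,2 } → simplest 1103/1024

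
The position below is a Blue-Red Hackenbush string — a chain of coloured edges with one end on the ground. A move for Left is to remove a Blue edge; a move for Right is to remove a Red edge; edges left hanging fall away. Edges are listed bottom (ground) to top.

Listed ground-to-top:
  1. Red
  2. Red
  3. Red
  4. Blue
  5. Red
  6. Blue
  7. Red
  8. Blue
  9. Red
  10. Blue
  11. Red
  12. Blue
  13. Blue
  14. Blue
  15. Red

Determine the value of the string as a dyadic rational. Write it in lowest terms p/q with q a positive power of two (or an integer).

Build val(s[:k]) for k = 1..15, string s = Red Red Red Blue Red Blue Red Blue Red Blue Red Blue Blue Blue Red.
1 of 15 · R · max L −∞ · min R 0 => -1
2 of 15 · RR · max L −∞ · min R -1 => -2
3 of 15 · RRR · max L −∞ · min R -2 => -3
4 of 15 · RRRB · max L -3 · min R -2 => -5/2
5 of 15 · RRRBR · max L -3 · min R -5/2 => -11/4
6 of 15 · RRRBRB · max L -11/4 · min R -5/2 => -21/8
7 of 15 · RRRBRBR · max L -11/4 · min R -21/8 => -43/16
8 of 15 · RRRBRBRB · max L -43/16 · min R -21/8 => -85/32
9 of 15 · RRRBRBRBR · max L -43/16 · min R -85/32 => -171/64
10 of 15 · RRRBRBRBRB · max L -171/64 · min R -85/32 => -341/128
11 of 15 · RRRBRBRBRBR · max L -171/64 · min R -341/128 => -683/256
12 of 15 · RRRBRBRBRBRB · max L -683/256 · min R -341/128 => -1365/512
13 of 15 · RRRBRBRBRBRBB · max L -1365/512 · min R -341/128 => -2729/1024
14 of 15 · RRRBRBRBRBRBBB · max L -2729/1024 · min R -341/128 => -5457/2048
15 of 15 · RRRBRBRBRBRBBBR · max L -2729/1024 · min R -5457/2048 => -10915/4096

-10915/4096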